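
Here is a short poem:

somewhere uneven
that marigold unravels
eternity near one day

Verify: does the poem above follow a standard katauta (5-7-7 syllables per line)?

Yes

Line 1: "somewhere uneven": 2+3 = 5 ✓
Line 2: "that marigold unravels": 1+3+3 = 7 ✓
Line 3: "eternity near one day": 4+1+1+1 = 7 ✓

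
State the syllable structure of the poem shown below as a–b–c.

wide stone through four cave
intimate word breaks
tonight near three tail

Line 1: "wide stone through four cave": 1+1+1+1+1 = 5
Line 2: "intimate word breaks": 3+1+1 = 5
Line 3: "tonight near three tail": 2+1+1+1 = 5

5–5–5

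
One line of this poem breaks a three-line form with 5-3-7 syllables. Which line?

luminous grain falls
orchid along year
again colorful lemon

Line 1: "luminous grain falls": 3+1+1 = 5 ✓
Line 2: "orchid along year": 2+2+1 = 5 (expected 3)
Line 3: "again colorful lemon": 2+3+2 = 7 ✓

The second line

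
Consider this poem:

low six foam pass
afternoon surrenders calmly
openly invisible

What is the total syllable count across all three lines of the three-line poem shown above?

19

Line 1: "low six foam pass": 1+1+1+1 = 4
Line 2: "afternoon surrenders calmly": 3+3+2 = 8
Line 3: "openly invisible": 3+4 = 7
Total: 4 + 8 + 7 = 19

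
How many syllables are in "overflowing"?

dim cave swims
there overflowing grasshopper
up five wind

"overflowing" has 4 syllables.

4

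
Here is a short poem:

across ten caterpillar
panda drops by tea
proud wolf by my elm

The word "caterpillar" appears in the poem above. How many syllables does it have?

4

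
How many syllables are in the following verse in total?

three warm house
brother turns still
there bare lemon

Line 1: "three warm house": 1+1+1 = 3
Line 2: "brother turns still": 2+1+1 = 4
Line 3: "there bare lemon": 1+1+2 = 4
Total: 3 + 4 + 4 = 11

11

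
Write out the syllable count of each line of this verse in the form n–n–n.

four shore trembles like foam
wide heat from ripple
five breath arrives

Line 1: four (1), shore (1), trembles (2), like (1), foam (1) → 6
Line 2: wide (1), heat (1), from (1), ripple (2) → 5
Line 3: five (1), breath (1), arrives (2) → 4

6–5–4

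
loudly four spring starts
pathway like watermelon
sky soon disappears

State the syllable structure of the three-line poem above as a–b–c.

Line 1: loudly(2) + four(1) + spring(1) + starts(1) = 5
Line 2: pathway(2) + like(1) + watermelon(4) = 7
Line 3: sky(1) + soon(1) + disappears(3) = 5

5–7–5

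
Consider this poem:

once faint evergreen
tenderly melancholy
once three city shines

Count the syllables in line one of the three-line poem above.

Line one: "once faint evergreen": 1+1+3 = 5

5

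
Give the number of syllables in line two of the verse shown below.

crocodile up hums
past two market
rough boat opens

4

Line two: past (1), two (1), market (2) → 4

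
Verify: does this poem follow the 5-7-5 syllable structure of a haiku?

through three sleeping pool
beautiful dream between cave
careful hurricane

Yes

Line 1: through (1), three (1), sleeping (2), pool (1) → 5 ✓
Line 2: beautiful (3), dream (1), between (2), cave (1) → 7 ✓
Line 3: careful (2), hurricane (3) → 5 ✓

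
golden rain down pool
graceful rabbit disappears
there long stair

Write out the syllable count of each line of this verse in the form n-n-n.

Line 1: "golden rain down pool": 2+1+1+1 = 5
Line 2: "graceful rabbit disappears": 2+2+3 = 7
Line 3: "there long stair": 1+1+1 = 3

5-7-3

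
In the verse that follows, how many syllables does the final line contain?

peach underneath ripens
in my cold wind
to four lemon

4

The final line: to (1), four (1), lemon (2) → 4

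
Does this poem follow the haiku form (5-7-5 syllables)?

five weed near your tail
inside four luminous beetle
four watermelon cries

No

Line 1: five (1), weed (1), near (1), your (1), tail (1) → 5 ✓
Line 2: inside (2), four (1), luminous (3), beetle (2) → 8 (expected 7)
Line 3: four (1), watermelon (4), cries (1) → 6 (expected 5)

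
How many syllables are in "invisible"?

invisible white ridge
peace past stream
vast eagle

"invisible" has 4 syllables.

4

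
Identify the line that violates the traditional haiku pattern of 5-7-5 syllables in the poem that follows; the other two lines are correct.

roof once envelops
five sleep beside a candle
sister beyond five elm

Line 1: roof (1), once (1), envelops (3) → 5 ✓
Line 2: five (1), sleep (1), beside (2), a (1), candle (2) → 7 ✓
Line 3: sister (2), beyond (2), five (1), elm (1) → 6 (expected 5)

Line 3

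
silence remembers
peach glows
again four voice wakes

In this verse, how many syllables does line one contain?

Line one: silence (2), remembers (3) → 5

5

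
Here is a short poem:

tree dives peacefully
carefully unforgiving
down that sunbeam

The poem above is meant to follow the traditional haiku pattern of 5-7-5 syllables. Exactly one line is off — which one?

Line 1: tree (1), dives (1), peacefully (3) → 5 ✓
Line 2: carefully (3), unforgiving (4) → 7 ✓
Line 3: down (1), that (1), sunbeam (2) → 4 (expected 5)

Line 3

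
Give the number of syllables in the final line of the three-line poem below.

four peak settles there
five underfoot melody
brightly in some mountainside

The final line: "brightly in some mountainside": 2+1+1+3 = 7

7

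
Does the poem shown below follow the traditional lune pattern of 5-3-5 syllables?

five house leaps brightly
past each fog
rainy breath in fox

Yes

Line 1: five(1) + house(1) + leaps(1) + brightly(2) = 5 ✓
Line 2: past(1) + each(1) + fog(1) = 3 ✓
Line 3: rainy(2) + breath(1) + in(1) + fox(1) = 5 ✓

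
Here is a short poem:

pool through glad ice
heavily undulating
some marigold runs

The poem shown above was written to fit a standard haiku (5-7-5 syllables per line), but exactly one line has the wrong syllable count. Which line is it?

Line 1

Line 1: pool(1) + through(1) + glad(1) + ice(1) = 4 (expected 5)
Line 2: heavily(3) + undulating(4) = 7 ✓
Line 3: some(1) + marigold(3) + runs(1) = 5 ✓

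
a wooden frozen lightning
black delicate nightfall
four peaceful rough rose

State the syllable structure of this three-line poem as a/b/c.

7/6/5

Line 1: a(1) + wooden(2) + frozen(2) + lightning(2) = 7
Line 2: black(1) + delicate(3) + nightfall(2) = 6
Line 3: four(1) + peaceful(2) + rough(1) + rose(1) = 5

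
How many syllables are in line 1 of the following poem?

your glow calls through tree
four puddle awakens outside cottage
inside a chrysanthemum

5

Line 1: "your glow calls through tree": 1+1+1+1+1 = 5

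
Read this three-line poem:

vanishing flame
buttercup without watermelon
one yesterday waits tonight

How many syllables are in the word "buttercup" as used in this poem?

"buttercup" has 3 syllables.

3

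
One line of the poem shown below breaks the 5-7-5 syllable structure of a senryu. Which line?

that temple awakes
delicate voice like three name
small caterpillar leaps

Line 1: "that temple awakes": 1+2+2 = 5 ✓
Line 2: "delicate voice like three name": 3+1+1+1+1 = 7 ✓
Line 3: "small caterpillar leaps": 1+4+1 = 6 (expected 5)

The third line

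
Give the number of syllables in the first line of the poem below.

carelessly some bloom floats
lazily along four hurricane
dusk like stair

6

The first line: carelessly (3), some (1), bloom (1), floats (1) → 6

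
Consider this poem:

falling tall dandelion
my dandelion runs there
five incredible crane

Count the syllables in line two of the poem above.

7

Line two: "my dandelion runs there": 1+4+1+1 = 7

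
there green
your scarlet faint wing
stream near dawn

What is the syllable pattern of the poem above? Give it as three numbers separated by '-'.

2-5-3

Line 1: there (1), green (1) → 2
Line 2: your (1), scarlet (2), faint (1), wing (1) → 5
Line 3: stream (1), near (1), dawn (1) → 3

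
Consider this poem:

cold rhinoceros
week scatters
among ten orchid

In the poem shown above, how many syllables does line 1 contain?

5

Line 1: "cold rhinoceros": 1+4 = 5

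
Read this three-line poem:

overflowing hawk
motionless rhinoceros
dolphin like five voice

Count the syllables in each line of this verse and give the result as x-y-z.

Line 1: overflowing(4) + hawk(1) = 5
Line 2: motionless(3) + rhinoceros(4) = 7
Line 3: dolphin(2) + like(1) + five(1) + voice(1) = 5

5-7-5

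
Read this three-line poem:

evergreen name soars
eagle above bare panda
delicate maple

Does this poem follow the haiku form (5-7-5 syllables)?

Line 1: evergreen (3), name (1), soars (1) → 5 ✓
Line 2: eagle (2), above (2), bare (1), panda (2) → 7 ✓
Line 3: delicate (3), maple (2) → 5 ✓

Yes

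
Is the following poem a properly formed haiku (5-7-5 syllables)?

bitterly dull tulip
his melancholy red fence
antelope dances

No

Line 1: bitterly (3), dull (1), tulip (2) → 6 (expected 5)
Line 2: his (1), melancholy (4), red (1), fence (1) → 7 ✓
Line 3: antelope (3), dances (2) → 5 ✓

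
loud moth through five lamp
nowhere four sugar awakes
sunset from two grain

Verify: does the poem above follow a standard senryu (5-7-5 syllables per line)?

Yes

Line 1: "loud moth through five lamp": 1+1+1+1+1 = 5 ✓
Line 2: "nowhere four sugar awakes": 2+1+2+2 = 7 ✓
Line 3: "sunset from two grain": 2+1+1+1 = 5 ✓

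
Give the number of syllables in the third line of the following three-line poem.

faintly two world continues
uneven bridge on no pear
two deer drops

The third line: two(1) + deer(1) + drops(1) = 3

3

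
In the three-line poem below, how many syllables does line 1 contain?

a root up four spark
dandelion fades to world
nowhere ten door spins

5

Line 1: a(1) + root(1) + up(1) + four(1) + spark(1) = 5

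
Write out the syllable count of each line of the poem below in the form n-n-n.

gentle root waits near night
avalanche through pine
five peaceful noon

Line 1: "gentle root waits near night": 2+1+1+1+1 = 6
Line 2: "avalanche through pine": 3+1+1 = 5
Line 3: "five peaceful noon": 1+2+1 = 4

6-5-4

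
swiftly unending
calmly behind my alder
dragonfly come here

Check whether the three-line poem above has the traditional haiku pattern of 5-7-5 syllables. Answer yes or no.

Line 1: swiftly (2), unending (3) → 5 ✓
Line 2: calmly (2), behind (2), my (1), alder (2) → 7 ✓
Line 3: dragonfly (3), come (1), here (1) → 5 ✓

Yes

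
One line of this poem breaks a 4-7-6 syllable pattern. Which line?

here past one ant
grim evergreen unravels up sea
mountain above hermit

Line 1: here(1) + past(1) + one(1) + ant(1) = 4 ✓
Line 2: grim(1) + evergreen(3) + unravels(3) + up(1) + sea(1) = 9 (expected 7)
Line 3: mountain(2) + above(2) + hermit(2) = 6 ✓

Line 2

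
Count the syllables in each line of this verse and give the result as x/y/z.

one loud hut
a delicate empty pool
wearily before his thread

3/7/7

Line 1: "one loud hut": 1+1+1 = 3
Line 2: "a delicate empty pool": 1+3+2+1 = 7
Line 3: "wearily before his thread": 3+2+1+1 = 7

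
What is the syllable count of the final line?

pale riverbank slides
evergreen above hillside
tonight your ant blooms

5

The final line: tonight (2), your (1), ant (1), blooms (1) → 5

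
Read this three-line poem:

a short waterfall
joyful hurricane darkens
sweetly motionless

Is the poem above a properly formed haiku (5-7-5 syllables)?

Yes

Line 1: "a short waterfall": 1+1+3 = 5 ✓
Line 2: "joyful hurricane darkens": 2+3+2 = 7 ✓
Line 3: "sweetly motionless": 2+3 = 5 ✓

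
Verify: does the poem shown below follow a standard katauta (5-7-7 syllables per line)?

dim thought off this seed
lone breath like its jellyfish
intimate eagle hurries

Line 1: dim (1), thought (1), off (1), this (1), seed (1) → 5 ✓
Line 2: lone (1), breath (1), like (1), its (1), jellyfish (3) → 7 ✓
Line 3: intimate (3), eagle (2), hurries (2) → 7 ✓

Yes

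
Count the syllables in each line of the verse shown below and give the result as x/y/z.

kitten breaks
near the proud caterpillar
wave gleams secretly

Line 1: "kitten breaks": 2+1 = 3
Line 2: "near the proud caterpillar": 1+1+1+4 = 7
Line 3: "wave gleams secretly": 1+1+3 = 5

3/7/5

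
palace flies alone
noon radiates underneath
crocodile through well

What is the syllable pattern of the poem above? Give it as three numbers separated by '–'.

5–7–5

Line 1: palace(2) + flies(1) + alone(2) = 5
Line 2: noon(1) + radiates(3) + underneath(3) = 7
Line 3: crocodile(3) + through(1) + well(1) = 5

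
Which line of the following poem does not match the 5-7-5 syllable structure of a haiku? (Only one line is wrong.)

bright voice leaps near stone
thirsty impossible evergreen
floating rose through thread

Line 1: "bright voice leaps near stone": 1+1+1+1+1 = 5 ✓
Line 2: "thirsty impossible evergreen": 2+4+3 = 9 (expected 7)
Line 3: "floating rose through thread": 2+1+1+1 = 5 ✓

Line 2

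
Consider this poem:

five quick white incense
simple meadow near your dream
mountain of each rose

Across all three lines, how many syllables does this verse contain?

17

Line 1: five (1), quick (1), white (1), incense (2) → 5
Line 2: simple (2), meadow (2), near (1), your (1), dream (1) → 7
Line 3: mountain (2), of (1), each (1), rose (1) → 5
Total: 5 + 7 + 5 = 17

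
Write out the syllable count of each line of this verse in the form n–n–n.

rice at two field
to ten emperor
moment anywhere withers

Line 1: "rice at two field": 1+1+1+1 = 4
Line 2: "to ten emperor": 1+1+3 = 5
Line 3: "moment anywhere withers": 2+3+2 = 7

4–5–7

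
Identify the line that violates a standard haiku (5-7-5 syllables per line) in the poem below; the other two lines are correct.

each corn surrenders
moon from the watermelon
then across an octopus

Line 1: each (1), corn (1), surrenders (3) → 5 ✓
Line 2: moon (1), from (1), the (1), watermelon (4) → 7 ✓
Line 3: then (1), across (2), an (1), octopus (3) → 7 (expected 5)

Line 3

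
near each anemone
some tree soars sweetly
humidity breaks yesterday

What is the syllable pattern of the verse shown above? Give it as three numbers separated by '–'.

Line 1: "near each anemone": 1+1+4 = 6
Line 2: "some tree soars sweetly": 1+1+1+2 = 5
Line 3: "humidity breaks yesterday": 4+1+3 = 8

6–5–8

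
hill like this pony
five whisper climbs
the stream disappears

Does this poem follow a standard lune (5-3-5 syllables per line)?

Line 1: hill(1) + like(1) + this(1) + pony(2) = 5 ✓
Line 2: five(1) + whisper(2) + climbs(1) = 4 (expected 3)
Line 3: the(1) + stream(1) + disappears(3) = 5 ✓

No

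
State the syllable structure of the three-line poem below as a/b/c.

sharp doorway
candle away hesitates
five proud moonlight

3/7/4

Line 1: sharp (1), doorway (2) → 3
Line 2: candle (2), away (2), hesitates (3) → 7
Line 3: five (1), proud (1), moonlight (2) → 4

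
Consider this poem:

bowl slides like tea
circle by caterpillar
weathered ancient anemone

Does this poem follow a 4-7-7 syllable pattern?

No

Line 1: bowl (1), slides (1), like (1), tea (1) → 4 ✓
Line 2: circle (2), by (1), caterpillar (4) → 7 ✓
Line 3: weathered (2), ancient (2), anemone (4) → 8 (expected 7)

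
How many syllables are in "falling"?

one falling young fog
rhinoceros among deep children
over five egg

2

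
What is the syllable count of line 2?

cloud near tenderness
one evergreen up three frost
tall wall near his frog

7

Line 2: one(1) + evergreen(3) + up(1) + three(1) + frost(1) = 7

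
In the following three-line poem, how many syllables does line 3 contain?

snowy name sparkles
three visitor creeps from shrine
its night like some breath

5

Line 3: its(1) + night(1) + like(1) + some(1) + breath(1) = 5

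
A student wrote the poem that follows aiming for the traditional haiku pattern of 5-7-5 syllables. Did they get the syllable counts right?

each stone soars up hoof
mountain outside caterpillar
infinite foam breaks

Line 1: "each stone soars up hoof": 1+1+1+1+1 = 5 ✓
Line 2: "mountain outside caterpillar": 2+2+4 = 8 (expected 7)
Line 3: "infinite foam breaks": 3+1+1 = 5 ✓

No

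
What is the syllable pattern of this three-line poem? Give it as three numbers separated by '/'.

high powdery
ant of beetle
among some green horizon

Line 1: "high powdery": 1+3 = 4
Line 2: "ant of beetle": 1+1+2 = 4
Line 3: "among some green horizon": 2+1+1+3 = 7

4/4/7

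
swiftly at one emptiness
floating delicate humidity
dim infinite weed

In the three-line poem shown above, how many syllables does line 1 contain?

Line 1: swiftly (2), at (1), one (1), emptiness (3) → 7

7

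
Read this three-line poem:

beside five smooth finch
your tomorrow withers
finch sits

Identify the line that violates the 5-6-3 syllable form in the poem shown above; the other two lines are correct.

Line 1: beside (2), five (1), smooth (1), finch (1) → 5 ✓
Line 2: your (1), tomorrow (3), withers (2) → 6 ✓
Line 3: finch (1), sits (1) → 2 (expected 3)

The third line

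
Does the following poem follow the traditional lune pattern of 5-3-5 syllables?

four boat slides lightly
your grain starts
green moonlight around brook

Line 1: four(1) + boat(1) + slides(1) + lightly(2) = 5 ✓
Line 2: your(1) + grain(1) + starts(1) = 3 ✓
Line 3: green(1) + moonlight(2) + around(2) + brook(1) = 6 (expected 5)

No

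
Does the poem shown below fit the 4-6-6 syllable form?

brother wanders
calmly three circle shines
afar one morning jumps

Yes

Line 1: "brother wanders": 2+2 = 4 ✓
Line 2: "calmly three circle shines": 2+1+2+1 = 6 ✓
Line 3: "afar one morning jumps": 2+1+2+1 = 6 ✓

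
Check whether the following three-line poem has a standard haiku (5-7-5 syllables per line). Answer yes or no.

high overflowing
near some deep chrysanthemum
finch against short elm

Yes

Line 1: "high overflowing": 1+4 = 5 ✓
Line 2: "near some deep chrysanthemum": 1+1+1+4 = 7 ✓
Line 3: "finch against short elm": 1+2+1+1 = 5 ✓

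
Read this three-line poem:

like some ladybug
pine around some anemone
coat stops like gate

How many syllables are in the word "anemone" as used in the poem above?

4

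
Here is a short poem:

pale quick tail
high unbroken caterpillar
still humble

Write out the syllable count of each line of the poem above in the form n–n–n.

Line 1: pale (1), quick (1), tail (1) → 3
Line 2: high (1), unbroken (3), caterpillar (4) → 8
Line 3: still (1), humble (2) → 3

3–8–3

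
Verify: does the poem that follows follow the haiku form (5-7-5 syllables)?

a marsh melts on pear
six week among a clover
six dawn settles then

Yes

Line 1: a(1) + marsh(1) + melts(1) + on(1) + pear(1) = 5 ✓
Line 2: six(1) + week(1) + among(2) + a(1) + clover(2) = 7 ✓
Line 3: six(1) + dawn(1) + settles(2) + then(1) = 5 ✓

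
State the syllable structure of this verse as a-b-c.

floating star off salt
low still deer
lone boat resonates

5-3-5

Line 1: floating (2), star (1), off (1), salt (1) → 5
Line 2: low (1), still (1), deer (1) → 3
Line 3: lone (1), boat (1), resonates (3) → 5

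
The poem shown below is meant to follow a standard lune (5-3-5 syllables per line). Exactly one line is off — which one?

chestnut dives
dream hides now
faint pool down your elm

Line 1

Line 1: chestnut (2), dives (1) → 3 (expected 5)
Line 2: dream (1), hides (1), now (1) → 3 ✓
Line 3: faint (1), pool (1), down (1), your (1), elm (1) → 5 ✓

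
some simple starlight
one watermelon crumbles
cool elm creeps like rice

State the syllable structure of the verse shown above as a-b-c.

5-7-5

Line 1: some (1), simple (2), starlight (2) → 5
Line 2: one (1), watermelon (4), crumbles (2) → 7
Line 3: cool (1), elm (1), creeps (1), like (1), rice (1) → 5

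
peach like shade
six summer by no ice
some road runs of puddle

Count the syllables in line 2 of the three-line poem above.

Line 2: six (1), summer (2), by (1), no (1), ice (1) → 6

6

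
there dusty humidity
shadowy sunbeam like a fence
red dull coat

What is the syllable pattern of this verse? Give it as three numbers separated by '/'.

7/8/3

Line 1: there(1) + dusty(2) + humidity(4) = 7
Line 2: shadowy(3) + sunbeam(2) + like(1) + a(1) + fence(1) = 8
Line 3: red(1) + dull(1) + coat(1) = 3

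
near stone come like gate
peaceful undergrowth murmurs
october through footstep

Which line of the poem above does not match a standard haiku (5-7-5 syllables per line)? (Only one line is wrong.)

The third line

Line 1: "near stone come like gate": 1+1+1+1+1 = 5 ✓
Line 2: "peaceful undergrowth murmurs": 2+3+2 = 7 ✓
Line 3: "october through footstep": 3+1+2 = 6 (expected 5)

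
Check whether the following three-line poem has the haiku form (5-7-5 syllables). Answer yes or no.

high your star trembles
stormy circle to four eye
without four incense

Yes

Line 1: high (1), your (1), star (1), trembles (2) → 5 ✓
Line 2: stormy (2), circle (2), to (1), four (1), eye (1) → 7 ✓
Line 3: without (2), four (1), incense (2) → 5 ✓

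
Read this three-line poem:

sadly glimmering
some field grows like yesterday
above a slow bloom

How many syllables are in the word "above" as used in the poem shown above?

"above" has 2 syllables.

2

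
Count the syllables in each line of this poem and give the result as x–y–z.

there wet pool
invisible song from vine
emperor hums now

3–7–5

Line 1: there(1) + wet(1) + pool(1) = 3
Line 2: invisible(4) + song(1) + from(1) + vine(1) = 7
Line 3: emperor(3) + hums(1) + now(1) = 5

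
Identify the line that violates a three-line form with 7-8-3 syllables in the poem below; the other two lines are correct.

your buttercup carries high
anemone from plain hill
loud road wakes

Line 1: your (1), buttercup (3), carries (2), high (1) → 7 ✓
Line 2: anemone (4), from (1), plain (1), hill (1) → 7 (expected 8)
Line 3: loud (1), road (1), wakes (1) → 3 ✓

Line 2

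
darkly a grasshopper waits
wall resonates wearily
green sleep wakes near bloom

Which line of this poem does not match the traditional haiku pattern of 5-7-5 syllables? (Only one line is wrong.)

Line 1: "darkly a grasshopper waits": 2+1+3+1 = 7 (expected 5)
Line 2: "wall resonates wearily": 1+3+3 = 7 ✓
Line 3: "green sleep wakes near bloom": 1+1+1+1+1 = 5 ✓

The first line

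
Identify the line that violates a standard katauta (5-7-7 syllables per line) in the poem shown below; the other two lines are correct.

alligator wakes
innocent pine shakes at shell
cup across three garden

Line 1: alligator(4) + wakes(1) = 5 ✓
Line 2: innocent(3) + pine(1) + shakes(1) + at(1) + shell(1) = 7 ✓
Line 3: cup(1) + across(2) + three(1) + garden(2) = 6 (expected 7)

The third line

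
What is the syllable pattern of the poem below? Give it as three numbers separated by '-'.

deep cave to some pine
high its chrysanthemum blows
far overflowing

Line 1: deep (1), cave (1), to (1), some (1), pine (1) → 5
Line 2: high (1), its (1), chrysanthemum (4), blows (1) → 7
Line 3: far (1), overflowing (4) → 5

5-7-5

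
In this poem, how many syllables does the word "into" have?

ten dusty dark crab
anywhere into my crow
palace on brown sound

2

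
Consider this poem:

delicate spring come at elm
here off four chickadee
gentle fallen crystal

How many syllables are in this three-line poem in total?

19

Line 1: delicate(3) + spring(1) + come(1) + at(1) + elm(1) = 7
Line 2: here(1) + off(1) + four(1) + chickadee(3) = 6
Line 3: gentle(2) + fallen(2) + crystal(2) = 6
Total: 7 + 6 + 6 = 19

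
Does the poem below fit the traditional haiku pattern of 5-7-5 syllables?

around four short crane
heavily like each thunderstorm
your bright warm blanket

No

Line 1: around (2), four (1), short (1), crane (1) → 5 ✓
Line 2: heavily (3), like (1), each (1), thunderstorm (3) → 8 (expected 7)
Line 3: your (1), bright (1), warm (1), blanket (2) → 5 ✓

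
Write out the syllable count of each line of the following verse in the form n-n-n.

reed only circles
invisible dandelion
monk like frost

5-8-3

Line 1: reed (1), only (2), circles (2) → 5
Line 2: invisible (4), dandelion (4) → 8
Line 3: monk (1), like (1), frost (1) → 3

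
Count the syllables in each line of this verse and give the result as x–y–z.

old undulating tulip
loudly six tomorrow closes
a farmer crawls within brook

Line 1: old(1) + undulating(4) + tulip(2) = 7
Line 2: loudly(2) + six(1) + tomorrow(3) + closes(2) = 8
Line 3: a(1) + farmer(2) + crawls(1) + within(2) + brook(1) = 7

7–8–7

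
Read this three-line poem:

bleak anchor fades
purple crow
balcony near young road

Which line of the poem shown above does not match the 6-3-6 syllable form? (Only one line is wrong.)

Line 1: bleak (1), anchor (2), fades (1) → 4 (expected 6)
Line 2: purple (2), crow (1) → 3 ✓
Line 3: balcony (3), near (1), young (1), road (1) → 6 ✓

Line 1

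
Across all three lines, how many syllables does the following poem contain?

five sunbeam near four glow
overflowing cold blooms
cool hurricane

16

Line 1: five (1), sunbeam (2), near (1), four (1), glow (1) → 6
Line 2: overflowing (4), cold (1), blooms (1) → 6
Line 3: cool (1), hurricane (3) → 4
Total: 6 + 6 + 4 = 16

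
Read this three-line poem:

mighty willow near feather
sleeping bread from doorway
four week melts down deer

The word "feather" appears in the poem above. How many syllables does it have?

2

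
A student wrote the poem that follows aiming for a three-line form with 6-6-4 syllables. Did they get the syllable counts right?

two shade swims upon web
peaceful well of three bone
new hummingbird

Yes

Line 1: "two shade swims upon web": 1+1+1+2+1 = 6 ✓
Line 2: "peaceful well of three bone": 2+1+1+1+1 = 6 ✓
Line 3: "new hummingbird": 1+3 = 4 ✓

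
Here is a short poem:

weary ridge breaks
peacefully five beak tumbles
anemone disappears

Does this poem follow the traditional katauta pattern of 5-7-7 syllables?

No

Line 1: "weary ridge breaks": 2+1+1 = 4 (expected 5)
Line 2: "peacefully five beak tumbles": 3+1+1+2 = 7 ✓
Line 3: "anemone disappears": 4+3 = 7 ✓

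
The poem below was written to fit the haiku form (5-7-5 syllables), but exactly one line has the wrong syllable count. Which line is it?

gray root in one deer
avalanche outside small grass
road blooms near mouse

Line 3

Line 1: "gray root in one deer": 1+1+1+1+1 = 5 ✓
Line 2: "avalanche outside small grass": 3+2+1+1 = 7 ✓
Line 3: "road blooms near mouse": 1+1+1+1 = 4 (expected 5)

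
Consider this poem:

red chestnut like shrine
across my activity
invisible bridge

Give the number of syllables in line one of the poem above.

5

Line one: red(1) + chestnut(2) + like(1) + shrine(1) = 5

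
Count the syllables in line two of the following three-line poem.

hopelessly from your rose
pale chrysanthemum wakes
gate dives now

6

Line two: pale (1), chrysanthemum (4), wakes (1) → 6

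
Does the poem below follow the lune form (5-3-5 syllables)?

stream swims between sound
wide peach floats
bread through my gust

Line 1: stream (1), swims (1), between (2), sound (1) → 5 ✓
Line 2: wide (1), peach (1), floats (1) → 3 ✓
Line 3: bread (1), through (1), my (1), gust (1) → 4 (expected 5)

No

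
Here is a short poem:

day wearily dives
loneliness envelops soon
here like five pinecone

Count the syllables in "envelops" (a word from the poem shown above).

3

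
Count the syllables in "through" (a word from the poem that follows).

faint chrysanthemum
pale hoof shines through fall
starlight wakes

1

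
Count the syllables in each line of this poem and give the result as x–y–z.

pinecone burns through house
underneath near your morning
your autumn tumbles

5–7–5

Line 1: pinecone(2) + burns(1) + through(1) + house(1) = 5
Line 2: underneath(3) + near(1) + your(1) + morning(2) = 7
Line 3: your(1) + autumn(2) + tumbles(2) = 5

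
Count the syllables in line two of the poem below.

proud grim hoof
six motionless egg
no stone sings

Line two: six(1) + motionless(3) + egg(1) = 5

5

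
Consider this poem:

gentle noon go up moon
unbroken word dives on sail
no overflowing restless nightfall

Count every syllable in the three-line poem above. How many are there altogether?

Line 1: gentle (2), noon (1), go (1), up (1), moon (1) → 6
Line 2: unbroken (3), word (1), dives (1), on (1), sail (1) → 7
Line 3: no (1), overflowing (4), restless (2), nightfall (2) → 9
Total: 6 + 7 + 9 = 22

22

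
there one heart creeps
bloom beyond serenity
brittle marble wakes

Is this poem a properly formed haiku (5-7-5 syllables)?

Line 1: "there one heart creeps": 1+1+1+1 = 4 (expected 5)
Line 2: "bloom beyond serenity": 1+2+4 = 7 ✓
Line 3: "brittle marble wakes": 2+2+1 = 5 ✓

No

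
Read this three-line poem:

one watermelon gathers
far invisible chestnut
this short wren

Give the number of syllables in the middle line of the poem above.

7

The middle line: far(1) + invisible(4) + chestnut(2) = 7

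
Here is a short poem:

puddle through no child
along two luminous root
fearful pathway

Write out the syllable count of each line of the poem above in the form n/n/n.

Line 1: puddle (2), through (1), no (1), child (1) → 5
Line 2: along (2), two (1), luminous (3), root (1) → 7
Line 3: fearful (2), pathway (2) → 4

5/7/4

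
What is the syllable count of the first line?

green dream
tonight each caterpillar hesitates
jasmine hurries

2

The first line: green (1), dream (1) → 2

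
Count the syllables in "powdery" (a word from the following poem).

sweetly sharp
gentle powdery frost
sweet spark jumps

3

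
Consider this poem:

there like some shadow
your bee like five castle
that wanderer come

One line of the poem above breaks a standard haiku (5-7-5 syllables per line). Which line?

Line 2

Line 1: there(1) + like(1) + some(1) + shadow(2) = 5 ✓
Line 2: your(1) + bee(1) + like(1) + five(1) + castle(2) = 6 (expected 7)
Line 3: that(1) + wanderer(3) + come(1) = 5 ✓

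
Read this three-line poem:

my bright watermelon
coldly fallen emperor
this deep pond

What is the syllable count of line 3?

Line 3: this(1) + deep(1) + pond(1) = 3

3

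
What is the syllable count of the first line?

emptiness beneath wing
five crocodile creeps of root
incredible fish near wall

6

The first line: emptiness(3) + beneath(2) + wing(1) = 6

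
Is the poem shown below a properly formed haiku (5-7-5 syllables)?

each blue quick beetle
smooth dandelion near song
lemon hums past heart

Line 1: each(1) + blue(1) + quick(1) + beetle(2) = 5 ✓
Line 2: smooth(1) + dandelion(4) + near(1) + song(1) = 7 ✓
Line 3: lemon(2) + hums(1) + past(1) + heart(1) = 5 ✓

Yes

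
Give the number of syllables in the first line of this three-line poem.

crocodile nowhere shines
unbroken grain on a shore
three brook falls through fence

6

The first line: "crocodile nowhere shines": 3+2+1 = 6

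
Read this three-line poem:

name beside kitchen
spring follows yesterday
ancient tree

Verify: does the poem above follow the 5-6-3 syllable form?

Yes

Line 1: "name beside kitchen": 1+2+2 = 5 ✓
Line 2: "spring follows yesterday": 1+2+3 = 6 ✓
Line 3: "ancient tree": 2+1 = 3 ✓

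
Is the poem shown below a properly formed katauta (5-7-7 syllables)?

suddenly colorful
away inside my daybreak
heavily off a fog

No

Line 1: "suddenly colorful": 3+3 = 6 (expected 5)
Line 2: "away inside my daybreak": 2+2+1+2 = 7 ✓
Line 3: "heavily off a fog": 3+1+1+1 = 6 (expected 7)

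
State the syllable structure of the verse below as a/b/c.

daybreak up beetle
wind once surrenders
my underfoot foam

5/5/5

Line 1: daybreak (2), up (1), beetle (2) → 5
Line 2: wind (1), once (1), surrenders (3) → 5
Line 3: my (1), underfoot (3), foam (1) → 5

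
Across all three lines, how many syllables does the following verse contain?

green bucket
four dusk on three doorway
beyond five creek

Line 1: green(1) + bucket(2) = 3
Line 2: four(1) + dusk(1) + on(1) + three(1) + doorway(2) = 6
Line 3: beyond(2) + five(1) + creek(1) = 4
Total: 3 + 6 + 4 = 13

13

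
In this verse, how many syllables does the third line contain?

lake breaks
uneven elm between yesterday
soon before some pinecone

The third line: soon (1), before (2), some (1), pinecone (2) → 6

6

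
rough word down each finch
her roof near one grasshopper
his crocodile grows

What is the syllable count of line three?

Line three: "his crocodile grows": 1+3+1 = 5

5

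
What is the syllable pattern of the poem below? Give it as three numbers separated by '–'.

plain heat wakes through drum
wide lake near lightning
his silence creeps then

5–5–5

Line 1: "plain heat wakes through drum": 1+1+1+1+1 = 5
Line 2: "wide lake near lightning": 1+1+1+2 = 5
Line 3: "his silence creeps then": 1+2+1+1 = 5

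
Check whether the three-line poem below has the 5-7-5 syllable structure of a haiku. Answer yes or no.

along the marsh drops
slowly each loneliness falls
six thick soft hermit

Yes

Line 1: along (2), the (1), marsh (1), drops (1) → 5 ✓
Line 2: slowly (2), each (1), loneliness (3), falls (1) → 7 ✓
Line 3: six (1), thick (1), soft (1), hermit (2) → 5 ✓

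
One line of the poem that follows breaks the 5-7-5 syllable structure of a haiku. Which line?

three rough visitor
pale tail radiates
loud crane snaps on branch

Line 1: three (1), rough (1), visitor (3) → 5 ✓
Line 2: pale (1), tail (1), radiates (3) → 5 (expected 7)
Line 3: loud (1), crane (1), snaps (1), on (1), branch (1) → 5 ✓

The second line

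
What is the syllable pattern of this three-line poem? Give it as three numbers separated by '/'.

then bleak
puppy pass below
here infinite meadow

Line 1: then (1), bleak (1) → 2
Line 2: puppy (2), pass (1), below (2) → 5
Line 3: here (1), infinite (3), meadow (2) → 6

2/5/6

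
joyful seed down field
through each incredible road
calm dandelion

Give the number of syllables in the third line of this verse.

The third line: calm (1), dandelion (4) → 5

5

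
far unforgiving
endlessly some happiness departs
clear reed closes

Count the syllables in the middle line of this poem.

The middle line: endlessly (3), some (1), happiness (3), departs (2) → 9

9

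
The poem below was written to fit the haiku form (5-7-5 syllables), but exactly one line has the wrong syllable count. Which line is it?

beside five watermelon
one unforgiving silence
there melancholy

The first line

Line 1: beside(2) + five(1) + watermelon(4) = 7 (expected 5)
Line 2: one(1) + unforgiving(4) + silence(2) = 7 ✓
Line 3: there(1) + melancholy(4) = 5 ✓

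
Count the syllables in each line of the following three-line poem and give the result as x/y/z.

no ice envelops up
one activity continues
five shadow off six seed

Line 1: no(1) + ice(1) + envelops(3) + up(1) = 6
Line 2: one(1) + activity(4) + continues(3) = 8
Line 3: five(1) + shadow(2) + off(1) + six(1) + seed(1) = 6

6/8/6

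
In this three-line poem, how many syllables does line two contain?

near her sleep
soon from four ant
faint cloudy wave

4

Line two: soon (1), from (1), four (1), ant (1) → 4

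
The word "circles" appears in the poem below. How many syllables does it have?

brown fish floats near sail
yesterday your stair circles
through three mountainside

2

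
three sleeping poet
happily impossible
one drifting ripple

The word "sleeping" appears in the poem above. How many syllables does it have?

"sleeping" has 2 syllables.

2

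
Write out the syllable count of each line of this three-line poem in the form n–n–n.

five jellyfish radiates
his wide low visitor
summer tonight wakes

7–6–5

Line 1: "five jellyfish radiates": 1+3+3 = 7
Line 2: "his wide low visitor": 1+1+1+3 = 6
Line 3: "summer tonight wakes": 2+2+1 = 5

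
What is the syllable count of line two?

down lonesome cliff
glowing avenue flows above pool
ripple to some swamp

9

Line two: glowing(2) + avenue(3) + flows(1) + above(2) + pool(1) = 9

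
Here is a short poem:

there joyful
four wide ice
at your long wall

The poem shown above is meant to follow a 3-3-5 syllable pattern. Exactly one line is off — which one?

Line 1: there (1), joyful (2) → 3 ✓
Line 2: four (1), wide (1), ice (1) → 3 ✓
Line 3: at (1), your (1), long (1), wall (1) → 4 (expected 5)

Line 3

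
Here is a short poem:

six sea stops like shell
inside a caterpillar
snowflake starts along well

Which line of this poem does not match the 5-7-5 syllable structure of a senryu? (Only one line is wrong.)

The third line

Line 1: six (1), sea (1), stops (1), like (1), shell (1) → 5 ✓
Line 2: inside (2), a (1), caterpillar (4) → 7 ✓
Line 3: snowflake (2), starts (1), along (2), well (1) → 6 (expected 5)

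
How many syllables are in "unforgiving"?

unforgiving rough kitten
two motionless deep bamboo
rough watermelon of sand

4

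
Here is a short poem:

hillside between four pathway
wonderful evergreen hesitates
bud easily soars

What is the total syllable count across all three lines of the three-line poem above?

21

Line 1: "hillside between four pathway": 2+2+1+2 = 7
Line 2: "wonderful evergreen hesitates": 3+3+3 = 9
Line 3: "bud easily soars": 1+3+1 = 5
Total: 7 + 9 + 5 = 21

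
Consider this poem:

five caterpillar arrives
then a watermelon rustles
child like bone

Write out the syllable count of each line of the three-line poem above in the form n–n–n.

7–8–3

Line 1: "five caterpillar arrives": 1+4+2 = 7
Line 2: "then a watermelon rustles": 1+1+4+2 = 8
Line 3: "child like bone": 1+1+1 = 3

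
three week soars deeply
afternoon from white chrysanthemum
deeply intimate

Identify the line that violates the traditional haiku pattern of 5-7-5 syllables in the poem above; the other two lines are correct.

Line 1: "three week soars deeply": 1+1+1+2 = 5 ✓
Line 2: "afternoon from white chrysanthemum": 3+1+1+4 = 9 (expected 7)
Line 3: "deeply intimate": 2+3 = 5 ✓

The second line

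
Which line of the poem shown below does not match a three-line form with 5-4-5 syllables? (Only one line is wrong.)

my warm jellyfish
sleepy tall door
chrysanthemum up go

Line 3

Line 1: "my warm jellyfish": 1+1+3 = 5 ✓
Line 2: "sleepy tall door": 2+1+1 = 4 ✓
Line 3: "chrysanthemum up go": 4+1+1 = 6 (expected 5)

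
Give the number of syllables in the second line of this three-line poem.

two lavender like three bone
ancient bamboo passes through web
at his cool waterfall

The second line: "ancient bamboo passes through web": 2+2+2+1+1 = 8

8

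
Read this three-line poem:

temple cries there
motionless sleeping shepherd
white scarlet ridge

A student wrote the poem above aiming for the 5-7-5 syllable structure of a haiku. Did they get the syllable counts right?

Line 1: temple(2) + cries(1) + there(1) = 4 (expected 5)
Line 2: motionless(3) + sleeping(2) + shepherd(2) = 7 ✓
Line 3: white(1) + scarlet(2) + ridge(1) = 4 (expected 5)

No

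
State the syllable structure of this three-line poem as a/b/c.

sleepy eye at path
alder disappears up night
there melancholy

Line 1: "sleepy eye at path": 2+1+1+1 = 5
Line 2: "alder disappears up night": 2+3+1+1 = 7
Line 3: "there melancholy": 1+4 = 5

5/7/5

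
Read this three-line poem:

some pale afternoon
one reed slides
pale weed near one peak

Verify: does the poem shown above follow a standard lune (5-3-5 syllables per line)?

Line 1: some (1), pale (1), afternoon (3) → 5 ✓
Line 2: one (1), reed (1), slides (1) → 3 ✓
Line 3: pale (1), weed (1), near (1), one (1), peak (1) → 5 ✓

Yes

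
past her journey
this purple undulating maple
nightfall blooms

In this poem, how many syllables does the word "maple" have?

2

"maple" has 2 syllables.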